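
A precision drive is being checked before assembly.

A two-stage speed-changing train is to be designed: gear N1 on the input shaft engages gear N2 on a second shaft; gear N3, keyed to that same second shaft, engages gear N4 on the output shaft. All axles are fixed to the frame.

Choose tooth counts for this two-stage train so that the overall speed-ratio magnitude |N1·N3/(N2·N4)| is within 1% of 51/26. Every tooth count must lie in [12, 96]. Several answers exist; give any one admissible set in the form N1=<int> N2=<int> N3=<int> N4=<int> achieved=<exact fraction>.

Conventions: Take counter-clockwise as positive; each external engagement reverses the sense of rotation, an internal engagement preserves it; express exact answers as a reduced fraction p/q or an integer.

N1=17 N2=12 N3=18 N4=13 achieved=51/26

design class (target 51/26): fixed-axis compound train
target = 51/26 in lowest terms: an exact hit needs N1·N3 = k·51 and N2·N4 = k·26 for one integer k, every count in [12, 96]; additionally prefer no 1:1 stage (N1 ≠ N2, N3 ≠ N4)
k = 1…5: no 1:1-free in-range split of k·51 and k·26 into factor pairs; take k = 6
k = 6: N1·N3 = 306 = 17·18, N2·N4 = 156 = 12·13
achieved = 17·18/(12·13) = 51/26; |achieved − target| = 0 ≤ 51/2600 ✓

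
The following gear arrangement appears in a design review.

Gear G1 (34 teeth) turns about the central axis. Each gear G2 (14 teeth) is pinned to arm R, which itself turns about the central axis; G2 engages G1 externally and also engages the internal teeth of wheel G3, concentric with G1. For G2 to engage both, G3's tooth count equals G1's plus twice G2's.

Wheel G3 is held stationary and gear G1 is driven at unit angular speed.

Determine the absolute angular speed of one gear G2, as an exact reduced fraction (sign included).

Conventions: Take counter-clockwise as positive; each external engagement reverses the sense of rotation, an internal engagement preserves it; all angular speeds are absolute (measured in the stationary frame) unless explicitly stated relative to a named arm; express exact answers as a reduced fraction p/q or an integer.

recognized (axles ride arm R): planetary set, 34/14/62 teeth
ring teeth: 34 + 2·14 = 62
34(ω_sun−ω_arm) = −62(ω_ring−ω_arm),  ω_ring = 0, ω_sun = 1
34(1−ω_arm) = −62(0−ω_arm)  ⇒  96·ω_arm = 34  ⇒  ω_arm = 17/48
sun–planet mesh: 34·(1−17/48) = −14·(ω_p−ω_arm)  ⇒  ω_p−ω_arm = -527/336
ω_p = 17/48 − 527/336 = -17/14
exact speed ratio = -17/14

-17/14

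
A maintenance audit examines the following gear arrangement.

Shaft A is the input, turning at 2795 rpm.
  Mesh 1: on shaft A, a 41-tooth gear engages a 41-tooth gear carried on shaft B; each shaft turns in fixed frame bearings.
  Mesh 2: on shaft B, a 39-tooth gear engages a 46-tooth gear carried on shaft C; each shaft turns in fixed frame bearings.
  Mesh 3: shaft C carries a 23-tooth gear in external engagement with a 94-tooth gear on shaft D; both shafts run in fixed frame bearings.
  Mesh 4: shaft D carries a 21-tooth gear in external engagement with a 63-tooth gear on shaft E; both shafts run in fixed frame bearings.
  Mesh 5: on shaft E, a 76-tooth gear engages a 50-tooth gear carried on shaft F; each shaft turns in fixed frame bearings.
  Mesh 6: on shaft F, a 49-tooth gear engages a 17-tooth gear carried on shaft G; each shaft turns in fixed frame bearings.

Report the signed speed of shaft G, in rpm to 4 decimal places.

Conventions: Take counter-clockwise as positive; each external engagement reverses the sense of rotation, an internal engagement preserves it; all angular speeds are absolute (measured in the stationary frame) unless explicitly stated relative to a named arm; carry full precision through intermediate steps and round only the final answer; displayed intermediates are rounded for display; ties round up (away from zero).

6-mesh fixed-axis compound train (all bearings frame-fixed)
mesh 1 [41T→41T]: ω = 2795.0000×41/41 = 2795.0000 rpm, sense flips to −
mesh 2 [39T→46T]: ω = 2795.0000×39/46 = 2369.6739 rpm, sense flips to +
mesh 3 [23T→94T]: ω = 2369.6739×23/94 = 579.8138 rpm, sense flips to −
mesh 4 [21T→63T]: ω = 579.8138×21/63 = 193.2713 rpm, sense flips to +
mesh 5 [76T→50T]: ω = 193.2713×76/50 = 293.7723 rpm, sense flips to −
mesh 6 [49T→17T]: ω = 293.7723×49/17 = 846.7556 rpm, sense flips to +
signed output speed = +846.7556 rpm

+846.7556 rpm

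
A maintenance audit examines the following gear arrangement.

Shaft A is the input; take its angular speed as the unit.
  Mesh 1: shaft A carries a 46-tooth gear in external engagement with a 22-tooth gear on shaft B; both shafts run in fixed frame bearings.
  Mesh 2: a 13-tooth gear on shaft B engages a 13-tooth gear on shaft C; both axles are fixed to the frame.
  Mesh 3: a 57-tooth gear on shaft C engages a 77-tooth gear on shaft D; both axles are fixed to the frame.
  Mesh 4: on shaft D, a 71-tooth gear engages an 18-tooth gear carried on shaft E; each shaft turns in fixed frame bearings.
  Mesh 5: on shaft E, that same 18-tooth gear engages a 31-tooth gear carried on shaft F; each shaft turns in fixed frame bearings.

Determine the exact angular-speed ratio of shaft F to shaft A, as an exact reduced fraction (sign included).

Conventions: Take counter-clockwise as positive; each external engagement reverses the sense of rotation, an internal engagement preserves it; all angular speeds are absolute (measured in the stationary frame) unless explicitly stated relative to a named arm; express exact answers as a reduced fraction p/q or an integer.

class = fixed-axis compound train [5 meshes; 5 ratios multiply, 5 sense flips]
mesh 1 [46T→22T]: running ratio 23/11, sense −
mesh 2 [13T→13T]: running ratio 23/11, sense +
mesh 3 [57T→77T]: running ratio 1311/847, sense −
mesh 4 [71T→18T]: running ratio 31027/5082, sense +
mesh 5 [18T→31T]: running ratio 93081/26257, sense −
ω_out/ω_in = -93081/26257

-93081/26257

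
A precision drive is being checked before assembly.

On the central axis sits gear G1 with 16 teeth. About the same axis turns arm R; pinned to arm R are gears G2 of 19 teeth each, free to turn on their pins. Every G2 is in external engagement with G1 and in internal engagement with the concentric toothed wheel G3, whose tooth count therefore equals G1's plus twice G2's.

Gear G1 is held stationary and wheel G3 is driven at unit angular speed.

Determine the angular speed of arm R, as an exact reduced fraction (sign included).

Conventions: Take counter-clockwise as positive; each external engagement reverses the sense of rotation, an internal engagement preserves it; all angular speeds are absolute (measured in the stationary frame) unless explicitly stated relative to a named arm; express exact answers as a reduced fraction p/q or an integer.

class = planetary set [G3 = 16+2·19 = 54; Willis about the carrier]
ring teeth: 16 + 2·19 = 54
16(ω_sun−ω_arm) = −54(ω_ring−ω_arm),  ω_sun = 0, ω_ring = 1
16(0−ω_arm) = −54(1−ω_arm)  ⇒  70·ω_arm = 54  ⇒  ω_arm = 27/35
exact speed ratio = 27/35

27/35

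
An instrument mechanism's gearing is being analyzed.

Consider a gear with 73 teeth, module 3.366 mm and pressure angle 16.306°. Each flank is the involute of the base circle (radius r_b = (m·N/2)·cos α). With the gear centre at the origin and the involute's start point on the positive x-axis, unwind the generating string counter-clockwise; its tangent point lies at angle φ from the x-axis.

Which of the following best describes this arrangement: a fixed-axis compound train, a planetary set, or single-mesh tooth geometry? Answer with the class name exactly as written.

single-mesh tooth geometry

single-mesh involute tooth geometry (73T wheel at module 3.366)
classification: single-mesh tooth geometry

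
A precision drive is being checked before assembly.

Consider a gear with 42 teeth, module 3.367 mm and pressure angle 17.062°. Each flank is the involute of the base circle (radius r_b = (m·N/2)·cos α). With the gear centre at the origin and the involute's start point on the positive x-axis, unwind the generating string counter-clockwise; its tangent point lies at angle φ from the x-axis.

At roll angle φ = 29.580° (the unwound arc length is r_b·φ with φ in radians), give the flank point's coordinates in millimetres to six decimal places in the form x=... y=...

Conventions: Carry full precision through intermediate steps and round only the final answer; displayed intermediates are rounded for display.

recognized (one wheel, involute flank): single-mesh tooth geometry, m = 3.367, N = 42
pitch radius r_p = m·N/2 = 3.367·42/2 = 70.707000
base radius r_b = r_p·cos α = 70.707000·cos 17.062° = 67.595031
roll angle φ = 29.580° = 0.51626839 rad
x = r_b·(cos φ + φ·sin φ) = 76.011772
y = r_b·(sin φ − φ·cos φ) = 3.018564

x=76.011772 y=3.018564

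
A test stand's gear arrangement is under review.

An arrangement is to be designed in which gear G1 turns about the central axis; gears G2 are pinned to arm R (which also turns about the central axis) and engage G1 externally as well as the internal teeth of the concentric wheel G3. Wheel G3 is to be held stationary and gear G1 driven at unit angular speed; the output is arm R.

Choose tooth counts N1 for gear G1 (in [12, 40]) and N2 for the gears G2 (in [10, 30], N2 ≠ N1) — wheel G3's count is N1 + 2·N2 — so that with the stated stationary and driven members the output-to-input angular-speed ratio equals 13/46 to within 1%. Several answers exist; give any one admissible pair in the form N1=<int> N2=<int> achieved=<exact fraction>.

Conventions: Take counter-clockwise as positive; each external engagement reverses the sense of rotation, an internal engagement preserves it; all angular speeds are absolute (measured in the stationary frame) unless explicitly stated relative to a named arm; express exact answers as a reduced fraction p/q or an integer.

N1=13 N2=10 achieved=13/46

topology: planetary set — design target 13/46, arm = carrier (Willis)
Willis with ω_ring = 0: ω_arm/ω_sun = N1/(N1+N3); set equal to 13/46  ⇒  N3/N1 = 1/(13/46) − 1 = 33/13
N3 = N1 + 2·N2  ⇒  N2/N1 = (N3/N1 − 1)/2 = (33/13 − 1)/2 = 10/13
smallest multiple with N1 ≥ 12 and N2 ≥ 10: k = 1  ⇒  N1 = 1·13 = 13, N2 = 1·10 = 10 (N1 ≤ 40, N2 ≤ 30, N2 ≠ N1 ✓), N3 = 13 + 2·10 = 33
check: N1/(N1+N3) with N1 = 13, N3 = 33 gives 13/46; |achieved − target| = 0 ≤ 13/4600 ✓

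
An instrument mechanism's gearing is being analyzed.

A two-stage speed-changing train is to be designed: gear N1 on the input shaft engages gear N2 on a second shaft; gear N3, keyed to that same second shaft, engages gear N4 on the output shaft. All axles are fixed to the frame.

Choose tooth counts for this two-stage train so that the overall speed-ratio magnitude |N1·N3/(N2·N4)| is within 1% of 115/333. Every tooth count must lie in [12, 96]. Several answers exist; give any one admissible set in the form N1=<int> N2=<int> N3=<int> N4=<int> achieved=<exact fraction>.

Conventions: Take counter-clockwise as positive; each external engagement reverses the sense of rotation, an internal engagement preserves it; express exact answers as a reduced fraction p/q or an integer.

2-stage fixed-axis compound train for ratio 115/333
target = 115/333 in lowest terms: an exact hit needs N1·N3 = k·115 and N2·N4 = k·333 for one integer k, every count in [12, 96]; additionally prefer no 1:1 stage (N1 ≠ N2, N3 ≠ N4)
k = 1…2: no 1:1-free in-range split of k·115 and k·333 into factor pairs; take k = 3
k = 3: N1·N3 = 345 = 15·23, N2·N4 = 999 = 27·37
achieved = 15·23/(27·37) = 115/333; |achieved − target| = 0 ≤ 23/6660 ✓

N1=15 N2=27 N3=23 N4=37 achieved=115/333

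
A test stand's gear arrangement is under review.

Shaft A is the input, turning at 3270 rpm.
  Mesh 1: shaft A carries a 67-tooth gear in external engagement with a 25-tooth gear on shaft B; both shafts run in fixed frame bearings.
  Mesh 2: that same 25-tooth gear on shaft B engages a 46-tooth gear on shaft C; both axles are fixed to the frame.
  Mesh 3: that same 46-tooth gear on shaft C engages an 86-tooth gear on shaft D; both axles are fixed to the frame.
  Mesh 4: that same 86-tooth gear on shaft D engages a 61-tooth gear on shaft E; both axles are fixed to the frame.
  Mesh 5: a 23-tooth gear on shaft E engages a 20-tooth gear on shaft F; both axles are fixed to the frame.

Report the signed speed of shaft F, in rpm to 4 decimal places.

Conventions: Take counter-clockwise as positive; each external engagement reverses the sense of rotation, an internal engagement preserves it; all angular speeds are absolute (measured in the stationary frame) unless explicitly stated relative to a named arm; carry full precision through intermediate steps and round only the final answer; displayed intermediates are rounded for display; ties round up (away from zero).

-4130.3852 rpm

recognized (6 fixed axles, 5 meshes): fixed-axis compound train
mesh 1 [67T→25T]: ω = 3270.0000×67/25 = 8763.6000 rpm, sense flips to −
mesh 2 [25T→46T]: ω = 8763.6000×25/46 = 4762.8261 rpm, sense flips to +
mesh 3 [46T→86T]: ω = 4762.8261×46/86 = 2547.5581 rpm, sense flips to −
mesh 4 [86T→61T]: ω = 2547.5581×86/61 = 3591.6393 rpm, sense flips to +
mesh 5 [23T→20T]: ω = 3591.6393×23/20 = 4130.3852 rpm, sense flips to −
signed output speed = -4130.3852 rpm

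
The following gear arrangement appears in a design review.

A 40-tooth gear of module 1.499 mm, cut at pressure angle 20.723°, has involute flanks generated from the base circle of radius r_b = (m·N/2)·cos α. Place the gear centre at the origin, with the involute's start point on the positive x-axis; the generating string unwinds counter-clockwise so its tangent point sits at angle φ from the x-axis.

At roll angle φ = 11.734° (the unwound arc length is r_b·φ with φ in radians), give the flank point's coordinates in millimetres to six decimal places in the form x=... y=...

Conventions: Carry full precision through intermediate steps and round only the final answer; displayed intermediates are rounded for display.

x=28.622236 y=0.079948

class = single-mesh tooth geometry [base-circle involute, m = 1.499, 40T]
pitch radius r_p = m·N/2 = 1.499·40/2 = 29.980000
base radius r_b = r_p·cos α = 29.980000·cos 20.723° = 28.040356
roll angle φ = 11.734° = 0.20479693 rad
x = r_b·(cos φ + φ·sin φ) = 28.622236
y = r_b·(sin φ − φ·cos φ) = 0.079948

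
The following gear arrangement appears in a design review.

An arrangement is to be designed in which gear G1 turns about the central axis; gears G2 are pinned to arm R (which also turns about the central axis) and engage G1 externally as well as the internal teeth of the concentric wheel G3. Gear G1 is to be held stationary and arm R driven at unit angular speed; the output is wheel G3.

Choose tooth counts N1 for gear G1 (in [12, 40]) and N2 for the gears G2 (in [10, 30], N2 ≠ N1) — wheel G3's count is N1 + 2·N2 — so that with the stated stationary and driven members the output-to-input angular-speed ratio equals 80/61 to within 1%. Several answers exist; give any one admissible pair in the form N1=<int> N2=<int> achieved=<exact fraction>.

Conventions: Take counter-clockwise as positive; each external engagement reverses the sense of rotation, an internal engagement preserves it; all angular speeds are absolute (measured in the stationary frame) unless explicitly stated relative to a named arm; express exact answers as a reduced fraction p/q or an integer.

design class (target 80/61): planetary set
Willis with ω_sun = 0: ω_ring/ω_arm = (N1+N3)/N3; set equal to 80/61  ⇒  N3/N1 = 1/(80/61 − 1) = 61/19
N3 = N1 + 2·N2  ⇒  N2/N1 = (N3/N1 − 1)/2 = (61/19 − 1)/2 = 21/19
smallest multiple with N1 ≥ 12 and N2 ≥ 10: k = 1  ⇒  N1 = 1·19 = 19, N2 = 1·21 = 21 (N1 ≤ 40, N2 ≤ 30, N2 ≠ N1 ✓), N3 = 19 + 2·21 = 61
check: (N1+N3)/N3 with N1 = 19, N3 = 61 gives 80/61; |achieved − target| = 0 ≤ 4/305 ✓

N1=19 N2=21 achieved=80/61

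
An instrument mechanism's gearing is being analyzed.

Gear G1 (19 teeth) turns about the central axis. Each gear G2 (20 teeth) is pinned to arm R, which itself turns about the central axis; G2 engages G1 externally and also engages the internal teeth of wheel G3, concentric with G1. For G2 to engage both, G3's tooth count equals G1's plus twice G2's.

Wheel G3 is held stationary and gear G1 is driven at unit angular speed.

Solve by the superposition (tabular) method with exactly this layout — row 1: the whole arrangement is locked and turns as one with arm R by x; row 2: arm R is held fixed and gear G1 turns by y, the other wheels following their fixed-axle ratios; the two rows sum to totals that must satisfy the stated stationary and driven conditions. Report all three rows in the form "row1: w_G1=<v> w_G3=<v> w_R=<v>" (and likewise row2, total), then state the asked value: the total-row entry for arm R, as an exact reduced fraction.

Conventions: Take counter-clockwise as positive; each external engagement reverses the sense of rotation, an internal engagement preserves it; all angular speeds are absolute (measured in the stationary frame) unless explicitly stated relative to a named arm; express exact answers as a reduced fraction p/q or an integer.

planetary set (19T centre, 20T on arm, 59T internal) — Willis relation
row 1 — lock + rotate with arm: ω_sun = ω_ring = ω_arm = x
superposition row 2 [arm held]: sun y, ring −(19/59)·y, arm 0
boundary: total ω_ring = x − (19/59)·y = 0 and total ω_sun = x + y = 1  ⇒  y = 59/78, x = 19/78
row 2 ring = −(19/59)·59/78 = -19/78
totals (row 1 + row 2): sun 19/78 + 59/78 = 1, ring 19/78 + (-19/78) = 0, arm 19/78 + 0 = 19/78
asked cell (total, arm) = 19/78

row1: w_G1=19/78 w_G3=19/78 w_R=19/78
row2: w_G1=59/78 w_G3=-19/78 w_R=0
total: w_G1=1 w_G3=0 w_R=19/78
asked value: 19/78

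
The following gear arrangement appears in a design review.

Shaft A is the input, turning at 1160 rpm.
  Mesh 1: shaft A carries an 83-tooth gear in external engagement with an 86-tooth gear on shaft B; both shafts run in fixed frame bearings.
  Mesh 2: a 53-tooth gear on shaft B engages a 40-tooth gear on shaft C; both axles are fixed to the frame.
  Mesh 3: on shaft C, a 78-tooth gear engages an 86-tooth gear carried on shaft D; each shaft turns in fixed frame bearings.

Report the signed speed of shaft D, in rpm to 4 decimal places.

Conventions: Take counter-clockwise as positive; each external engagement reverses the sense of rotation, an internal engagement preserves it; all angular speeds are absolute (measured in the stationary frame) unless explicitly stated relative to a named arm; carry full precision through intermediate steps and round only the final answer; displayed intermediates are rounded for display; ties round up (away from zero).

-1345.3945 rpm

class = fixed-axis compound train [3 meshes; 3 ratios multiply, 3 sense flips]
mesh 1 [83T→86T]: ω = 1160.0000×83/86 = 1119.5349 rpm, sense flips to −
mesh 2 [53T→40T]: ω = 1119.5349×53/40 = 1483.3837 rpm, sense flips to +
mesh 3 [78T→86T]: ω = 1483.3837×78/86 = 1345.3945 rpm, sense flips to −
signed output speed = -1345.3945 rpm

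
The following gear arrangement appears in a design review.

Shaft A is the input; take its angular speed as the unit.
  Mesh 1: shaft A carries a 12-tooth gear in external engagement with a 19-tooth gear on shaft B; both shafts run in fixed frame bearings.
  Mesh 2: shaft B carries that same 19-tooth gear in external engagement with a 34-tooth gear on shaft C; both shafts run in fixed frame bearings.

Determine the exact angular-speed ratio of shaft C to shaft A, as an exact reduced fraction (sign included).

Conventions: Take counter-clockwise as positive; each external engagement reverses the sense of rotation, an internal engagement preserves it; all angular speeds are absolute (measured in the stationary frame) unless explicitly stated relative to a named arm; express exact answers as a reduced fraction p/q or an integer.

6/17

class = fixed-axis compound train [2 meshes; 2 ratios multiply, 2 sense flips]
mesh 1 [12T→19T]: running ratio 12/19, sense −
mesh 2 [19T→34T]: running ratio 6/17, sense +
ω_out/ω_in = 6/17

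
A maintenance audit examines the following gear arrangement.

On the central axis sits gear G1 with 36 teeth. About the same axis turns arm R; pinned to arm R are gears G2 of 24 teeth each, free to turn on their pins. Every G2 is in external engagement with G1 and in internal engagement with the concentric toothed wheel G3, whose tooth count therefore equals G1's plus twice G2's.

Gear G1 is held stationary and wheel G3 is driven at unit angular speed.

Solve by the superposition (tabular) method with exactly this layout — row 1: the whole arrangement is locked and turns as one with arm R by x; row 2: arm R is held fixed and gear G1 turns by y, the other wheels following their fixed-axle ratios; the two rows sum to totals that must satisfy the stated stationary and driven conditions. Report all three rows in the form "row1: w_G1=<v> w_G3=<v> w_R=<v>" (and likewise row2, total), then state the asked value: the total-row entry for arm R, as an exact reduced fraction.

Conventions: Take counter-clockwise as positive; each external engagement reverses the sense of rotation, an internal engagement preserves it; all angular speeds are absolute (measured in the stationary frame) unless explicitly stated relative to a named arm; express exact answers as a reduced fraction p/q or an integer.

planetary set (36T centre, 24T on arm, 84T internal) — Willis relation
row 1: whole set turns with the arm by x
row 2: sun turns y, ring = −(36/84)·y, arm 0
boundary: total ω_sun = x + y = 0 and total ω_ring = x − (36/84)·y = 1  ⇒  y = -7/10, x = 7/10
row 2 ring = −(36/84)·(-7/10) = 3/10
totals (row 1 + row 2): sun 7/10 + (-7/10) = 0, ring 7/10 + 3/10 = 1, arm 7/10 + 0 = 7/10
asked cell (total, arm) = 7/10

row1: w_G1=7/10 w_G3=7/10 w_R=7/10
row2: w_G1=-7/10 w_G3=3/10 w_R=0
total: w_G1=0 w_G3=1 w_R=7/10
asked value: 7/10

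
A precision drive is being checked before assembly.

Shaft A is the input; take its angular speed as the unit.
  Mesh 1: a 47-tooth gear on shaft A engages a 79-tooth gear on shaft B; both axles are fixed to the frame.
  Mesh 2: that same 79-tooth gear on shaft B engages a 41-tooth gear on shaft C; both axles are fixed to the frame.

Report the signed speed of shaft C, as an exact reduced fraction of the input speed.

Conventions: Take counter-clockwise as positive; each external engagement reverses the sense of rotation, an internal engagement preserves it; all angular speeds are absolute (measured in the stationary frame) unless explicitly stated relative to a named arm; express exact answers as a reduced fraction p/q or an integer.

2-mesh fixed-axis compound train (all bearings frame-fixed)
mesh 1 [47T→79T]: |ω|/ω_in = 1×47/79 = 47/79, sense flips to −
mesh 2 [79T→41T]: |ω|/ω_in = (47/79)×79/41 = 47/41, sense flips to +
signed output speed (× input speed) = 47/41

47/41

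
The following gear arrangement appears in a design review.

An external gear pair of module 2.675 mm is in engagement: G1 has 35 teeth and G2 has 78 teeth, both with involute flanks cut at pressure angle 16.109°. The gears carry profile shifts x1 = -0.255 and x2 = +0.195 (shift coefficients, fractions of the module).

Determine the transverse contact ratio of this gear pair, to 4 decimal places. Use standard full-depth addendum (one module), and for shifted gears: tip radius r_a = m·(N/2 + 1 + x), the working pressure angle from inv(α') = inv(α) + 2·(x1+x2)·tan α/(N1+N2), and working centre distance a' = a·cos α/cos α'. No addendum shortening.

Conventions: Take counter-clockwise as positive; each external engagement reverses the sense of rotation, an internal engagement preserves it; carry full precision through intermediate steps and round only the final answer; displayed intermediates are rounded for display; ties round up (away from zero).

single-mesh involute tooth geometry (35T engaging 78T at module 2.675)
base radii: r_b1 = 44.974434, r_b2 = 100.228740
tip radii: r_a1 = 48.805375, r_a2 = 107.521625
inv(α') = inv(16.109°) + 2·(-0.255+0.195)·tan α/(35+78) = 0.00734356  ⇒  α' = 15.89535°
a' = a·cos α / cos α' = 151.1375·cos 16.109°/cos 15.89535° = 150.975959
action lengths: √(r_a1²−r_b1²) = 18.954284, √(r_a2²−r_b2²) = 38.924280
base pitch p_b = π·m·cos α = 8.073792
CR = (18.954284 + 38.924280 − 150.975959·sin 15.89535°)/8.073792 = 2.047253
contact ratio ≈ 2.0473

2.0473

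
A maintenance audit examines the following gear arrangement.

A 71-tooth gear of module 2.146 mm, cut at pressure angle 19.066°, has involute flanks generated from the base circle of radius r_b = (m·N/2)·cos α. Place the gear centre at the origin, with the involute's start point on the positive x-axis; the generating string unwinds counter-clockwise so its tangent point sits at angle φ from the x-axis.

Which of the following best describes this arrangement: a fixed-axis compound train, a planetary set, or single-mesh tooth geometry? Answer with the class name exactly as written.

single-mesh tooth geometry

recognized (one wheel, involute flank): single-mesh tooth geometry, m = 2.146, N = 71
classification: single-mesh tooth geometry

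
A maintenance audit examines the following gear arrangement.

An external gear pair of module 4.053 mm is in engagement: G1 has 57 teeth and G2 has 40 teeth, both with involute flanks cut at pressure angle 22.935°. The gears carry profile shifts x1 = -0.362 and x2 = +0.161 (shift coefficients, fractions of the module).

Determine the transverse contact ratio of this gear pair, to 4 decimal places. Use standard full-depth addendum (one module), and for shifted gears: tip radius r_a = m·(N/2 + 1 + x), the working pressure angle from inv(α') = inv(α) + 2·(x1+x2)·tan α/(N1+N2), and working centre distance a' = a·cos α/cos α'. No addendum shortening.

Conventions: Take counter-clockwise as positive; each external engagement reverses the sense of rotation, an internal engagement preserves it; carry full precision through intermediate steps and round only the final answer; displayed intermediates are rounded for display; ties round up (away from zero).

1.6245

recognized (one external pair, fixed centres): single-mesh tooth geometry, m = 4.053, N1 = 57, N2 = 40
base radii: r_b1 = 106.379110, r_b2 = 74.652007
tip radii: r_a1 = 118.096314, r_a2 = 85.765533
inv(α') = inv(22.935°) + 2·(-0.362+0.161)·tan α/(57+40) = 0.02109171  ⇒  α' = 22.35782°
a' = a·cos α / cos α' = 196.5705·cos 22.935°/cos 22.35782° = 195.746073
action lengths: √(r_a1²−r_b1²) = 51.285713, √(r_a2²−r_b2²) = 42.223270
base pitch p_b = π·m·cos α = 11.726310
CR = (51.285713 + 42.223270 − 195.746073·sin 22.35782°)/11.726310 = 1.624483
contact ratio ≈ 1.6245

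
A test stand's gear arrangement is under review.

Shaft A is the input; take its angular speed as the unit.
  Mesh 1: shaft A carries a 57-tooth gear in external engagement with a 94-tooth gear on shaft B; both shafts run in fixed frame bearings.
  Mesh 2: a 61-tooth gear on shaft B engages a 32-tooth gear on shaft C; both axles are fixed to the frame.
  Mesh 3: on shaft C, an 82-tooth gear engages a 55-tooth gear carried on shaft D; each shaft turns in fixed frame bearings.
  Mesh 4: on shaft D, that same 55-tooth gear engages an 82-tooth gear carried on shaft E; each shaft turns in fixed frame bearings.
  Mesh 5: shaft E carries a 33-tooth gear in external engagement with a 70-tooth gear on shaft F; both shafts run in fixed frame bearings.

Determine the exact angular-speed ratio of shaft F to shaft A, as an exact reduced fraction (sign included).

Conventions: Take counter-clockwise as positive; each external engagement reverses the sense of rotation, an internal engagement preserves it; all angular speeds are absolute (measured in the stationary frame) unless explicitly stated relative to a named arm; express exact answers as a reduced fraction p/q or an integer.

class = fixed-axis compound train [5 meshes; 5 ratios multiply, 5 sense flips]
mesh 1 [57T→94T]: running ratio 57/94, sense −
mesh 2 [61T→32T]: running ratio 3477/3008, sense +
mesh 3 [82T→55T]: running ratio 142557/82720, sense −
mesh 4 [55T→82T]: running ratio 3477/3008, sense +
mesh 5 [33T→70T]: running ratio 114741/210560, sense −
ω_out/ω_in = -114741/210560

-114741/210560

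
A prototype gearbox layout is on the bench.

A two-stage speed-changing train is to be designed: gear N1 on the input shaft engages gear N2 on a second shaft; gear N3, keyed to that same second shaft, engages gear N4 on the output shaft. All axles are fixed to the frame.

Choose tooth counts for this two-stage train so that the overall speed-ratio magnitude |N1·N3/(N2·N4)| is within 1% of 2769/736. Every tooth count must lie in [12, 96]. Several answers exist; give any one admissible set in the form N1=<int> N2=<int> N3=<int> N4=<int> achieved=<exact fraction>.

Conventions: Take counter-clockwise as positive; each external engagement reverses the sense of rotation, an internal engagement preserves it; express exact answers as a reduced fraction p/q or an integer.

topology: fixed-axis compound train — 2 stages, target 2769/736
target = 2769/736 in lowest terms: an exact hit needs N1·N3 = k·2769 and N2·N4 = k·736 for one integer k, every count in [12, 96]; additionally prefer no 1:1 stage (N1 ≠ N2, N3 ≠ N4)
k = 1: N1·N3 = 2769 = 39·71, N2·N4 = 736 = 16·46
achieved = 39·71/(16·46) = 2769/736; |achieved − target| = 0 ≤ 2769/73600 ✓

N1=39 N2=16 N3=71 N4=46 achieved=2769/736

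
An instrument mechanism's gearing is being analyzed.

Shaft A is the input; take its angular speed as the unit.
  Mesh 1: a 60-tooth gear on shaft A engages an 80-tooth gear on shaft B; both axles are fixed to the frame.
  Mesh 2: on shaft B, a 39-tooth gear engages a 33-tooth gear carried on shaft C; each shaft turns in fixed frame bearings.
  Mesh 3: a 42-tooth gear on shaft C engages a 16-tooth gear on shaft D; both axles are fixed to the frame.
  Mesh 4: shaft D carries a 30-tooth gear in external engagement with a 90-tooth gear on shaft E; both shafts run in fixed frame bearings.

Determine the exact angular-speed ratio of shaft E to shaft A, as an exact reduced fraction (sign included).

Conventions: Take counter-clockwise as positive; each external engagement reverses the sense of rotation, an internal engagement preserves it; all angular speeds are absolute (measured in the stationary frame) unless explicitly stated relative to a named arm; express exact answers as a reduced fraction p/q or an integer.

class = fixed-axis compound train [4 meshes; 4 ratios multiply, 4 sense flips]
mesh 1 [60T→80T]: running ratio 3/4, sense −
mesh 2 [39T→33T]: running ratio 39/44, sense +
mesh 3 [42T→16T]: running ratio 819/352, sense −
mesh 4 [30T→90T]: running ratio 273/352, sense +
ω_out/ω_in = 273/352

273/352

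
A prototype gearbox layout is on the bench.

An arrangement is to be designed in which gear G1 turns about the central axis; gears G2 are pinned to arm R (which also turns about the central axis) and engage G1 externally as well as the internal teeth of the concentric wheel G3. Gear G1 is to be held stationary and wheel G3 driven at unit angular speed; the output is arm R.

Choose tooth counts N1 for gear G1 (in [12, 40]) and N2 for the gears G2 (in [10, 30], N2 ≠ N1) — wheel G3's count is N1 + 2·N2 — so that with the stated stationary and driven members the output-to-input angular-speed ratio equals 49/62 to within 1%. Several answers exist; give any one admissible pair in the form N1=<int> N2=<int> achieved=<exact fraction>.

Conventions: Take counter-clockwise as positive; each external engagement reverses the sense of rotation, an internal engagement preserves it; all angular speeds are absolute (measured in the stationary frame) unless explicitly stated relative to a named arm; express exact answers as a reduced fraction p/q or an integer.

N1=13 N2=18 achieved=49/62

topology: planetary set — design target 49/62, arm = carrier (Willis)
Willis with ω_sun = 0: ω_arm/ω_ring = N3/(N1+N3); set equal to 49/62  ⇒  N3/N1 = (49/62)/(1 − 49/62) = 49/13
N3 = N1 + 2·N2  ⇒  N2/N1 = (N3/N1 − 1)/2 = (49/13 − 1)/2 = 18/13
smallest multiple with N1 ≥ 12 and N2 ≥ 10: k = 1  ⇒  N1 = 1·13 = 13, N2 = 1·18 = 18 (N1 ≤ 40, N2 ≤ 30, N2 ≠ N1 ✓), N3 = 13 + 2·18 = 49
check: N3/(N1+N3) with N1 = 13, N3 = 49 gives 49/62; |achieved − target| = 0 ≤ 49/6200 ✓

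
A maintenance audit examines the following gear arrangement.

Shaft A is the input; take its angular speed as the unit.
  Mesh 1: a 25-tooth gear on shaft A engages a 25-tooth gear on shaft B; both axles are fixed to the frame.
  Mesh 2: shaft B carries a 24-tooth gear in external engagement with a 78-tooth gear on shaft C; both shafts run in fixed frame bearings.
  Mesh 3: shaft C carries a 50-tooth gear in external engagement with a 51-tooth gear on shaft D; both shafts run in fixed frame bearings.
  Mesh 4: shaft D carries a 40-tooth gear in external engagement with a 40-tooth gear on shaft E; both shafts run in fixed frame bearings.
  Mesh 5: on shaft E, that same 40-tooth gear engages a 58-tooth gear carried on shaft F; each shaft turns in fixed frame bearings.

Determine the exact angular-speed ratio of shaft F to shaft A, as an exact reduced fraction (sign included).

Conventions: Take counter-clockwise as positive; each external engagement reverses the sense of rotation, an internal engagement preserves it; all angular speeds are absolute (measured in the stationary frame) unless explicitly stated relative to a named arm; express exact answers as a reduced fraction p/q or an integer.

-4000/19227

class = fixed-axis compound train [5 meshes; 5 ratios multiply, 5 sense flips]
mesh 1 [25T→25T]: running ratio 1, sense −
mesh 2 [24T→78T]: running ratio 4/13, sense +
mesh 3 [50T→51T]: running ratio 200/663, sense −
mesh 4 [40T→40T]: running ratio 200/663, sense +
mesh 5 [40T→58T]: running ratio 4000/19227, sense −
ω_out/ω_in = -4000/19227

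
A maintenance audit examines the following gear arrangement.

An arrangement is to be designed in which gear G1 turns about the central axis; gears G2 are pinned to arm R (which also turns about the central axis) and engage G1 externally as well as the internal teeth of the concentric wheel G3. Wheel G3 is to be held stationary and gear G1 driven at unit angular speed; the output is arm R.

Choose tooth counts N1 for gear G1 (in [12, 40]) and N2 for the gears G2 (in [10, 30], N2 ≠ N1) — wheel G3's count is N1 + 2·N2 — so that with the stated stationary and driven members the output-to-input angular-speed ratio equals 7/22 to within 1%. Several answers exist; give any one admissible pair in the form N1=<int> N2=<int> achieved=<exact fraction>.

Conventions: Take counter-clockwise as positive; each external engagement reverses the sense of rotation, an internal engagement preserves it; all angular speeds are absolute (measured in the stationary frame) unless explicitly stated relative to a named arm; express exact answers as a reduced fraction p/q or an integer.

N1=21 N2=12 achieved=7/22

topology: planetary set — design target 7/22, arm = carrier (Willis)
Willis with ω_ring = 0: ω_arm/ω_sun = N1/(N1+N3); set equal to 7/22  ⇒  N3/N1 = 1/(7/22) − 1 = 15/7
N3 = N1 + 2·N2  ⇒  N2/N1 = (N3/N1 − 1)/2 = (15/7 − 1)/2 = 4/7
smallest multiple with N1 ≥ 12 and N2 ≥ 10: k = 3  ⇒  N1 = 3·7 = 21, N2 = 3·4 = 12 (N1 ≤ 40, N2 ≤ 30, N2 ≠ N1 ✓), N3 = 21 + 2·12 = 45
check: N1/(N1+N3) with N1 = 21, N3 = 45 gives 7/22; |achieved − target| = 0 ≤ 7/2200 ✓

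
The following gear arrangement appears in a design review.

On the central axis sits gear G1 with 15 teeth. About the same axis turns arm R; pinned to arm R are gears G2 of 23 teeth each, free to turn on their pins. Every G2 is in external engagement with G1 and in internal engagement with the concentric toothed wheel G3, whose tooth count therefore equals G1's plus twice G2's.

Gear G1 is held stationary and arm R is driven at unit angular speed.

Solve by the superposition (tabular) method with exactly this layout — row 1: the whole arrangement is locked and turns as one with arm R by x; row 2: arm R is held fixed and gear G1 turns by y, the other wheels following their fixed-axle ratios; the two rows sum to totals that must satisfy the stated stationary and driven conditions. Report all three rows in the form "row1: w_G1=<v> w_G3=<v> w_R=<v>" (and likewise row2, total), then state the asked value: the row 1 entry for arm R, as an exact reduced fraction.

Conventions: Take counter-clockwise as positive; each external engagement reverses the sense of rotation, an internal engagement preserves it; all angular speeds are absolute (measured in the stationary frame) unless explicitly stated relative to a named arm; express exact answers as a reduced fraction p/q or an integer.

planetary set (15T centre, 23T on arm, 61T internal) — Willis relation
superposition row 1 [locked train]: every member turns x
row 2 — arm fixed, fixed-axis ratios: sun y, ring −(15/61)·y, arm 0
boundary: total ω_sun = x + y = 0 and total ω_arm = x = 1  ⇒  y = -1, x = 1
row 2 ring = −(15/61)·(-1) = 15/61
totals (row 1 + row 2): sun 1 + (-1) = 0, ring 1 + 15/61 = 76/61, arm 1 + 0 = 1
asked cell (row1, arm) = 1

row1: w_G1=1 w_G3=1 w_R=1
row2: w_G1=-1 w_G3=15/61 w_R=0
total: w_G1=0 w_G3=76/61 w_R=1
asked value: 1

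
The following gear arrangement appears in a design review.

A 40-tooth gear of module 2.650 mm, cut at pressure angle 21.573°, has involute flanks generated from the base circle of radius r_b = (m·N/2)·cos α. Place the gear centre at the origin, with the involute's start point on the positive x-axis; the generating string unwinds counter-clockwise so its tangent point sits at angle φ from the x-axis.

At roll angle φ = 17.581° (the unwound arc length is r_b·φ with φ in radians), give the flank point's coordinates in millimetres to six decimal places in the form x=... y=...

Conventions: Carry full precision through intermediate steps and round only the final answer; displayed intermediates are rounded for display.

x=51.553327 y=0.470200

recognized (one wheel, involute flank): single-mesh tooth geometry, m = 2.650, N = 40
pitch radius r_p = m·N/2 = 2.650·40/2 = 53.000000
base radius r_b = r_p·cos α = 53.000000·cos 21.573° = 49.287342
roll angle φ = 17.581° = 0.30684634 rad
x = r_b·(cos φ + φ·sin φ) = 51.553327
y = r_b·(sin φ − φ·cos φ) = 0.470200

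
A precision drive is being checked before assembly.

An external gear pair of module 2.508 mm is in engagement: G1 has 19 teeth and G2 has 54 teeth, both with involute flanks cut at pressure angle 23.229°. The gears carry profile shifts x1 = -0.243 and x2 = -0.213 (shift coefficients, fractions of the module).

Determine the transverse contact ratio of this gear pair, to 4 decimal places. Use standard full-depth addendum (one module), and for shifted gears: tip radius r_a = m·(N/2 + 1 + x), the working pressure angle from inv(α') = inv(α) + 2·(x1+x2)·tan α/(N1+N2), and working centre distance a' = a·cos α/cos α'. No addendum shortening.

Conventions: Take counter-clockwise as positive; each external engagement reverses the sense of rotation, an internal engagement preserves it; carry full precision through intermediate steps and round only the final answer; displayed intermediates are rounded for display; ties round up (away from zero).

1.6439

topology: single-mesh involute geometry — m = 2.508, 19T/54T pair
base radii: r_b1 = 21.894565, r_b2 = 62.226659
tip radii: r_a1 = 25.724556, r_a2 = 69.689796
inv(α') = inv(23.229°) + 2·(-0.243-0.213)·tan α/(19+54) = 0.01841521  ⇒  α' = 21.40744°
a' = a·cos α / cos α' = 91.5420·cos 23.229°/cos 21.40744° = 90.354955
action lengths: √(r_a1²−r_b1²) = 13.504844, √(r_a2²−r_b2²) = 31.376912
base pitch p_b = π·m·cos α = 7.240401
CR = (13.504844 + 31.376912 − 90.354955·sin 21.40744°)/7.240401 = 1.643887
contact ratio ≈ 1.6439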